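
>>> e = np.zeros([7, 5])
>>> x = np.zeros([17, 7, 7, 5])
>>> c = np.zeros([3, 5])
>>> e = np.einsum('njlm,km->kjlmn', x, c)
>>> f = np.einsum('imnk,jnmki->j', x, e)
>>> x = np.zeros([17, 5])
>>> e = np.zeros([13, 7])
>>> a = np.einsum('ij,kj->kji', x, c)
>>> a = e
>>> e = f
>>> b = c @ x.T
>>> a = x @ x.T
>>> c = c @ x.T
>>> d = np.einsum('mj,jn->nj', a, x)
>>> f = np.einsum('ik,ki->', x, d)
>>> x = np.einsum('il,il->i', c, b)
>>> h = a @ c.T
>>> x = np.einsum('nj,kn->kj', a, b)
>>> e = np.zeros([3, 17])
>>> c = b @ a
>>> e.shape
(3, 17)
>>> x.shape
(3, 17)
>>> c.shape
(3, 17)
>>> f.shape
()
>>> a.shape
(17, 17)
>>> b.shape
(3, 17)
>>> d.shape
(5, 17)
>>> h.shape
(17, 3)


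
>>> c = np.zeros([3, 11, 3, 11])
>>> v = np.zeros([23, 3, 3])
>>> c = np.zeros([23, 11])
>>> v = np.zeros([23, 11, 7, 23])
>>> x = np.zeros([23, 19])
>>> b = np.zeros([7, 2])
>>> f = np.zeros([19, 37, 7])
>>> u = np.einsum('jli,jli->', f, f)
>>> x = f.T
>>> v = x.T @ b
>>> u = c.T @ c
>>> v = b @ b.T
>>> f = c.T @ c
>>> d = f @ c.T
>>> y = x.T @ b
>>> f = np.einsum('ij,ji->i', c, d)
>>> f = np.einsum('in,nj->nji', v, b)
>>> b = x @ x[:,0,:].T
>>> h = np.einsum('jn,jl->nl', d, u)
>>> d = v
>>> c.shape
(23, 11)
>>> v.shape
(7, 7)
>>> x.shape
(7, 37, 19)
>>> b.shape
(7, 37, 7)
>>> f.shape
(7, 2, 7)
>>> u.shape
(11, 11)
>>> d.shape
(7, 7)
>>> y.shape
(19, 37, 2)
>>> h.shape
(23, 11)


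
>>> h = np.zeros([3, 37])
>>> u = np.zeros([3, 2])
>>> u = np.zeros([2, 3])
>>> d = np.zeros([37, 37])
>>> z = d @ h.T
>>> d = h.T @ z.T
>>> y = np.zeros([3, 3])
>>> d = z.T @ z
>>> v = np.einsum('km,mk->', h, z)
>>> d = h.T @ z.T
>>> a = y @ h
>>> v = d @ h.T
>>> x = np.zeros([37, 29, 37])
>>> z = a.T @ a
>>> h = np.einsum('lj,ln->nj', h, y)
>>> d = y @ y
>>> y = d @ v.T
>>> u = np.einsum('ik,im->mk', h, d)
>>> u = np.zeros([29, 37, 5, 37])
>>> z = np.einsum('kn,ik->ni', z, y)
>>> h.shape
(3, 37)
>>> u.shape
(29, 37, 5, 37)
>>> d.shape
(3, 3)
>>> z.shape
(37, 3)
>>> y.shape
(3, 37)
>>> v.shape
(37, 3)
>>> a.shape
(3, 37)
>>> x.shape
(37, 29, 37)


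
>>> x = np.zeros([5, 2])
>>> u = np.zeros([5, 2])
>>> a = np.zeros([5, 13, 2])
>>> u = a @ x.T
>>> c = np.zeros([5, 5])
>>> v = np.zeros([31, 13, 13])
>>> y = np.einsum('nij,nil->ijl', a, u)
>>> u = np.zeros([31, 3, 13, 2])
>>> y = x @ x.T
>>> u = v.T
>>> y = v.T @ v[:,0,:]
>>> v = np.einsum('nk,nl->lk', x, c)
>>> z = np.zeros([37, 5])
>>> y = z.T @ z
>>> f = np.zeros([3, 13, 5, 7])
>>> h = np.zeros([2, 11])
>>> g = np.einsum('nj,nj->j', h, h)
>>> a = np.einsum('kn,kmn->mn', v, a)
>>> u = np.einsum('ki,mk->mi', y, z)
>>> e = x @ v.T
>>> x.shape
(5, 2)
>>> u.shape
(37, 5)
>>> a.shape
(13, 2)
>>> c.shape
(5, 5)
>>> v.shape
(5, 2)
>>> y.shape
(5, 5)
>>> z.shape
(37, 5)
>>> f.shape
(3, 13, 5, 7)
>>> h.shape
(2, 11)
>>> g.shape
(11,)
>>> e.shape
(5, 5)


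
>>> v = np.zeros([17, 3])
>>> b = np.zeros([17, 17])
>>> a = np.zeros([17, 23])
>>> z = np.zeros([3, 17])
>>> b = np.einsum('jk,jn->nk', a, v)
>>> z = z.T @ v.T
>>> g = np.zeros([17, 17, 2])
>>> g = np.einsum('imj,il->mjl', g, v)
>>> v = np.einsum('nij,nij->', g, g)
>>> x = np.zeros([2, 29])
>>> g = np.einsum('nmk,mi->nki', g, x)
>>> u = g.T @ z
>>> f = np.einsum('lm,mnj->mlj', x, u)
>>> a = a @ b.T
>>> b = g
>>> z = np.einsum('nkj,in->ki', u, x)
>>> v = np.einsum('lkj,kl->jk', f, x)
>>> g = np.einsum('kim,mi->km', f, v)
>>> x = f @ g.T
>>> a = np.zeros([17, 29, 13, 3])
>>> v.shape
(17, 2)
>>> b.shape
(17, 3, 29)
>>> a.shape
(17, 29, 13, 3)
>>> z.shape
(3, 2)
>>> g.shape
(29, 17)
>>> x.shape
(29, 2, 29)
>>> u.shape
(29, 3, 17)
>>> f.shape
(29, 2, 17)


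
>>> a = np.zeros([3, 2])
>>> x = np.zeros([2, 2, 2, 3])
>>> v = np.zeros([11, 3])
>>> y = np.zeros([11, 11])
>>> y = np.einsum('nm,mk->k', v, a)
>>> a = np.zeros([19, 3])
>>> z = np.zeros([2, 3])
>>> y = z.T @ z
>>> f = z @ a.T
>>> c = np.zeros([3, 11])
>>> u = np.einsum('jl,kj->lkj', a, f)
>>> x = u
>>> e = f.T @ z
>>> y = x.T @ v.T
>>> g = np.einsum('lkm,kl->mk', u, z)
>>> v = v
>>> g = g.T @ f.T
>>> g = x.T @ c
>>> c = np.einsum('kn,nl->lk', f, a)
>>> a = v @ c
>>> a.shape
(11, 2)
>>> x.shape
(3, 2, 19)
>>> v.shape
(11, 3)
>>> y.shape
(19, 2, 11)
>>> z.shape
(2, 3)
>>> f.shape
(2, 19)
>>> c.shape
(3, 2)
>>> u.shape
(3, 2, 19)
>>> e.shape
(19, 3)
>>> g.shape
(19, 2, 11)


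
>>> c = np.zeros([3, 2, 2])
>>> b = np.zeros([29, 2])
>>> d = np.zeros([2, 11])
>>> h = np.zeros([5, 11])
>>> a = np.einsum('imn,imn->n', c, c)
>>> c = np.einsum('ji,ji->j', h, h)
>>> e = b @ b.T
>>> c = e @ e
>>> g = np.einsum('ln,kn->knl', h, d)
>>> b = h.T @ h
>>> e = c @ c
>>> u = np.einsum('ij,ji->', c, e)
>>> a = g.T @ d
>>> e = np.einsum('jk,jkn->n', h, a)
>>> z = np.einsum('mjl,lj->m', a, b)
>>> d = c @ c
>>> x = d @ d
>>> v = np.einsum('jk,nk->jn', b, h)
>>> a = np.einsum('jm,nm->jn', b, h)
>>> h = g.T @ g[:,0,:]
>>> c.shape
(29, 29)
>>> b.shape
(11, 11)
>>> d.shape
(29, 29)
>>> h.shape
(5, 11, 5)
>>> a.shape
(11, 5)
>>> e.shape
(11,)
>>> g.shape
(2, 11, 5)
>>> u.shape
()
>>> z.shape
(5,)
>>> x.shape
(29, 29)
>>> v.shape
(11, 5)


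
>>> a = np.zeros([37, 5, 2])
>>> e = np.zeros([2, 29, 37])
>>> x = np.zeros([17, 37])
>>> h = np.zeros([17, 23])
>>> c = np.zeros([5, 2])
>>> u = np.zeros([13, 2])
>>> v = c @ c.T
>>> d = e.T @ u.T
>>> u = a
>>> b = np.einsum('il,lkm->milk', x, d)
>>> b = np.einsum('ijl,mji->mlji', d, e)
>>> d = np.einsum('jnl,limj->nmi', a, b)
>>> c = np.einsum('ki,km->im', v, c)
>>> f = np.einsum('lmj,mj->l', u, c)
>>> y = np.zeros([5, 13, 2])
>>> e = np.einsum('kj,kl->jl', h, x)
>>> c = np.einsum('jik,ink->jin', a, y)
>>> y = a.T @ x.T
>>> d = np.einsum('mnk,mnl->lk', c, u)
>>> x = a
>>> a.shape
(37, 5, 2)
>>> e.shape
(23, 37)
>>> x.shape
(37, 5, 2)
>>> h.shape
(17, 23)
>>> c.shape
(37, 5, 13)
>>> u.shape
(37, 5, 2)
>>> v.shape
(5, 5)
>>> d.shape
(2, 13)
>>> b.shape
(2, 13, 29, 37)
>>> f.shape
(37,)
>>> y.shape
(2, 5, 17)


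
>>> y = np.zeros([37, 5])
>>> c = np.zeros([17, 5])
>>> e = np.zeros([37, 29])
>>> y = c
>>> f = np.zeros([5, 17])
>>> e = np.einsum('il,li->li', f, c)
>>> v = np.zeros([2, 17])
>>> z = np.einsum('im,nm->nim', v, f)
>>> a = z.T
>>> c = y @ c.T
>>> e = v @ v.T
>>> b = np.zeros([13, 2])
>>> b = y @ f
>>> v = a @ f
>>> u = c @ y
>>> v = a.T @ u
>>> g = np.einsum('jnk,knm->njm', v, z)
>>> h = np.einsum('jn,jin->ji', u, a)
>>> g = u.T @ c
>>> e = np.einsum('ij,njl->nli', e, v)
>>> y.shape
(17, 5)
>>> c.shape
(17, 17)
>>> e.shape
(5, 5, 2)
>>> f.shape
(5, 17)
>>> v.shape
(5, 2, 5)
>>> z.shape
(5, 2, 17)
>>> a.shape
(17, 2, 5)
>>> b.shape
(17, 17)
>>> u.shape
(17, 5)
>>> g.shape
(5, 17)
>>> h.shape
(17, 2)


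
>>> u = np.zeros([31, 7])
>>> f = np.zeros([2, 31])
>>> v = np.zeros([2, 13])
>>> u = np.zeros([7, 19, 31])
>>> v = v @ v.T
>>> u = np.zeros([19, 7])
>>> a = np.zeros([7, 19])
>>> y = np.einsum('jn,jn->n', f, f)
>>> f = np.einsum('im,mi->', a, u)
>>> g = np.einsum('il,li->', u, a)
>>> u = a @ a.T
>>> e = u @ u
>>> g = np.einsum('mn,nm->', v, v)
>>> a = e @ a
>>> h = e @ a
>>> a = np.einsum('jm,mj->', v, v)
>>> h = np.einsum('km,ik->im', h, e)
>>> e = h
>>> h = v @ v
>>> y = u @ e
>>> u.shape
(7, 7)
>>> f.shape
()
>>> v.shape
(2, 2)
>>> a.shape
()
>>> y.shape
(7, 19)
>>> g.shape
()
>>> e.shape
(7, 19)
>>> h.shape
(2, 2)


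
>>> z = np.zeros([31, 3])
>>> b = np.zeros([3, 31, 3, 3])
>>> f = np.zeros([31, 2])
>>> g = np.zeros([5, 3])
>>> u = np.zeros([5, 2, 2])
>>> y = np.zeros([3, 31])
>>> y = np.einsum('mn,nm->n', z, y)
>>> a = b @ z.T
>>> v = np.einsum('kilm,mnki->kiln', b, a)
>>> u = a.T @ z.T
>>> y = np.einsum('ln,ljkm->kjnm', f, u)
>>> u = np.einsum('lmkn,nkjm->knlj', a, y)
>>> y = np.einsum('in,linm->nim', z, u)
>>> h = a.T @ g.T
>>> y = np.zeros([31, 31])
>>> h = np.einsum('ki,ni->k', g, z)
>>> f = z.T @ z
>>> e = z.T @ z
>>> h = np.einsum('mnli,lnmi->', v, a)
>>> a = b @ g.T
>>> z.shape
(31, 3)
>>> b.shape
(3, 31, 3, 3)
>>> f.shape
(3, 3)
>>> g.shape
(5, 3)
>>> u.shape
(3, 31, 3, 2)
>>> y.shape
(31, 31)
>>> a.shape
(3, 31, 3, 5)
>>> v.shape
(3, 31, 3, 31)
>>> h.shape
()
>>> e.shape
(3, 3)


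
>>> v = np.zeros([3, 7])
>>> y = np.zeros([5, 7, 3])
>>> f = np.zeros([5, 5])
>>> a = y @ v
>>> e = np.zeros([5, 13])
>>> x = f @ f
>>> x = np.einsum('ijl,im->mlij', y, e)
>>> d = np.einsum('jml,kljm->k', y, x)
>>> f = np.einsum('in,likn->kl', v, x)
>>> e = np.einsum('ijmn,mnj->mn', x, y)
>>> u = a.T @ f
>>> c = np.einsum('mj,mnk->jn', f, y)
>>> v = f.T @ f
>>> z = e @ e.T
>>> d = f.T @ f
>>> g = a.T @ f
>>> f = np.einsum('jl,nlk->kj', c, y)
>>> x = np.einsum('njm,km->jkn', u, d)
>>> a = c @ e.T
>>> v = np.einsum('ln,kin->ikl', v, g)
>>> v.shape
(7, 7, 13)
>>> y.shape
(5, 7, 3)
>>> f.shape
(3, 13)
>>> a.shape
(13, 5)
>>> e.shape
(5, 7)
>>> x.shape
(7, 13, 7)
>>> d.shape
(13, 13)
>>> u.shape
(7, 7, 13)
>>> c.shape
(13, 7)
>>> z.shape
(5, 5)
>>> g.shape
(7, 7, 13)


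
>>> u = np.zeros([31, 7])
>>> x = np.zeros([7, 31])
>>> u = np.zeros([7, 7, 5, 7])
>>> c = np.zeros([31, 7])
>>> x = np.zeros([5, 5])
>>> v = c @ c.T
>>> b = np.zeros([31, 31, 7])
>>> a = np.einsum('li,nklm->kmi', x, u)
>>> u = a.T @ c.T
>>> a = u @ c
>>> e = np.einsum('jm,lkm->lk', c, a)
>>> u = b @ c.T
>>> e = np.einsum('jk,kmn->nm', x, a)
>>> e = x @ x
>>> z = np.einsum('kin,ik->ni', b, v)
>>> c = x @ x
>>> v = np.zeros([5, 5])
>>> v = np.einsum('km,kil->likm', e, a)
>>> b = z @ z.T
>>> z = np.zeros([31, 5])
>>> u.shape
(31, 31, 31)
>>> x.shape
(5, 5)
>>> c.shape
(5, 5)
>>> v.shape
(7, 7, 5, 5)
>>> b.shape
(7, 7)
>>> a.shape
(5, 7, 7)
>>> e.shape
(5, 5)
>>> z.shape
(31, 5)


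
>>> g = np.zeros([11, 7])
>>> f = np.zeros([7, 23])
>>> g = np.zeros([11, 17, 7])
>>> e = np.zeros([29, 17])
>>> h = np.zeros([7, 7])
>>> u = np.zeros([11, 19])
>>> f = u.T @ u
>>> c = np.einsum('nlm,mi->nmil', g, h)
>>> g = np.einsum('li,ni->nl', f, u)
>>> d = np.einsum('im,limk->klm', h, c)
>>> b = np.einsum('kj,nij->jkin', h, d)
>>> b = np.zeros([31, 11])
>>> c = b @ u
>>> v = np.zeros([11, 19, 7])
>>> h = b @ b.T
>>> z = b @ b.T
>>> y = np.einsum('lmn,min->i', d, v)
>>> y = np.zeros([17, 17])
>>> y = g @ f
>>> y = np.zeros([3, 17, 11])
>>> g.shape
(11, 19)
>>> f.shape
(19, 19)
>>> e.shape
(29, 17)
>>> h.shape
(31, 31)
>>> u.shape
(11, 19)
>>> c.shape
(31, 19)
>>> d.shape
(17, 11, 7)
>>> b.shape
(31, 11)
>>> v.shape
(11, 19, 7)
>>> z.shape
(31, 31)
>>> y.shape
(3, 17, 11)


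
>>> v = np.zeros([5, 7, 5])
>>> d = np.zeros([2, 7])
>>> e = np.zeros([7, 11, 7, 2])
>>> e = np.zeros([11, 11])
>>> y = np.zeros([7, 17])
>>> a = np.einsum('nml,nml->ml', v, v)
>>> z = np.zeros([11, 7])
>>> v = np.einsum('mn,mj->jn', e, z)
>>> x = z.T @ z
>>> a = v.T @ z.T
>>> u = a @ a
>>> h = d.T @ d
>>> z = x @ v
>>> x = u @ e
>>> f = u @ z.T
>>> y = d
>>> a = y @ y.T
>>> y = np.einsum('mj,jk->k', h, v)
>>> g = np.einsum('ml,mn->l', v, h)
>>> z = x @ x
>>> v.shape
(7, 11)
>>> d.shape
(2, 7)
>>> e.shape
(11, 11)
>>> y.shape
(11,)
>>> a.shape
(2, 2)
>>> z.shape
(11, 11)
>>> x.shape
(11, 11)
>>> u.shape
(11, 11)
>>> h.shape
(7, 7)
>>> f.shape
(11, 7)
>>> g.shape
(11,)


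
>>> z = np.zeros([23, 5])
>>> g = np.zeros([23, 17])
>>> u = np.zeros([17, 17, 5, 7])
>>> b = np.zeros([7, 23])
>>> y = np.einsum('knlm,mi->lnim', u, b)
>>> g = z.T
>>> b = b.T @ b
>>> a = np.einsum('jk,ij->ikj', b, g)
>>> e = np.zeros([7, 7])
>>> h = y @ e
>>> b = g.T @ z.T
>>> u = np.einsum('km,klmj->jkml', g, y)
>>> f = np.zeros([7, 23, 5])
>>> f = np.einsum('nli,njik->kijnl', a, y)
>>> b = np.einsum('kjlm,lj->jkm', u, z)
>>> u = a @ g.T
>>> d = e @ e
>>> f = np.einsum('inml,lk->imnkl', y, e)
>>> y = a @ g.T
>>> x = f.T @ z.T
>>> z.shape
(23, 5)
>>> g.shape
(5, 23)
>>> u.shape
(5, 23, 5)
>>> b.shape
(5, 7, 17)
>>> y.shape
(5, 23, 5)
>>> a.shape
(5, 23, 23)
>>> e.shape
(7, 7)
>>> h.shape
(5, 17, 23, 7)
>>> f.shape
(5, 23, 17, 7, 7)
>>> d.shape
(7, 7)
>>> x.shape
(7, 7, 17, 23, 23)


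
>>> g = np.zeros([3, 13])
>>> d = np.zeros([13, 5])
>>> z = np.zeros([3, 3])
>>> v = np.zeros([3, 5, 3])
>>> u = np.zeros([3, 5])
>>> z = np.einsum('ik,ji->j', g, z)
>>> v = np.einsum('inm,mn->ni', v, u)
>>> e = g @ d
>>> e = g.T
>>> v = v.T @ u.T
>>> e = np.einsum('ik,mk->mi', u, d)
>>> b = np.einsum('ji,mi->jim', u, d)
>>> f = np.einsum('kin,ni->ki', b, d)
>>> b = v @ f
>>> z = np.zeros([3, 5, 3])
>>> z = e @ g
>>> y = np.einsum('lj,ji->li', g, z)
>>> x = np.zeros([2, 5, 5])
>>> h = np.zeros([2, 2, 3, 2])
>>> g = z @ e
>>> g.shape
(13, 3)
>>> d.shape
(13, 5)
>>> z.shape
(13, 13)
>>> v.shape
(3, 3)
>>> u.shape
(3, 5)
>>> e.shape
(13, 3)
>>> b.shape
(3, 5)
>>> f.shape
(3, 5)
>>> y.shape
(3, 13)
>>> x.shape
(2, 5, 5)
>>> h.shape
(2, 2, 3, 2)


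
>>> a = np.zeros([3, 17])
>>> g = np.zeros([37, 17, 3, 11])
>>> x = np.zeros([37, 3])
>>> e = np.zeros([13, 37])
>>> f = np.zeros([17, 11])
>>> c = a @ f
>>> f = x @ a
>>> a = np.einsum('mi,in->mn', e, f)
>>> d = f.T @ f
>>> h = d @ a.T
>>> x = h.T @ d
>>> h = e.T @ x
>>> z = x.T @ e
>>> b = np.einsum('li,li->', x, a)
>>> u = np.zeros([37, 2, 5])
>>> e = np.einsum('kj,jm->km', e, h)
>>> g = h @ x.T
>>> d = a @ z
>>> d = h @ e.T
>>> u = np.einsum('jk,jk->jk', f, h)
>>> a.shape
(13, 17)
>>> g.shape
(37, 13)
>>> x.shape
(13, 17)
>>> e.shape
(13, 17)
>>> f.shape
(37, 17)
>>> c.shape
(3, 11)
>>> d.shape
(37, 13)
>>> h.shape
(37, 17)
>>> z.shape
(17, 37)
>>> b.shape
()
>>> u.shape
(37, 17)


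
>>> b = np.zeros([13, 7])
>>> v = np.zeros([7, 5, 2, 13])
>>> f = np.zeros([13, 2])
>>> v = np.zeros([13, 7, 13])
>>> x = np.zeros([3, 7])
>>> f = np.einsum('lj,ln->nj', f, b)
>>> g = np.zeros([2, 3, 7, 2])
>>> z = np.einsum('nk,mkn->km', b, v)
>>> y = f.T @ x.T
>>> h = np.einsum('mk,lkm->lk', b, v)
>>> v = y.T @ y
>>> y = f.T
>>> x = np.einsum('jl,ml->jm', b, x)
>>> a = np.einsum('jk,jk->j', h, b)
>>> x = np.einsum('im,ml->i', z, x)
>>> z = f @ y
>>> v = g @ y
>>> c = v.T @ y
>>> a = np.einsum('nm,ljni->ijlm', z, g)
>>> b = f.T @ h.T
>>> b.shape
(2, 13)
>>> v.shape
(2, 3, 7, 7)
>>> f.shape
(7, 2)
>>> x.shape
(7,)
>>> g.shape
(2, 3, 7, 2)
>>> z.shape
(7, 7)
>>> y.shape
(2, 7)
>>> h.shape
(13, 7)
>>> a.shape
(2, 3, 2, 7)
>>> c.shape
(7, 7, 3, 7)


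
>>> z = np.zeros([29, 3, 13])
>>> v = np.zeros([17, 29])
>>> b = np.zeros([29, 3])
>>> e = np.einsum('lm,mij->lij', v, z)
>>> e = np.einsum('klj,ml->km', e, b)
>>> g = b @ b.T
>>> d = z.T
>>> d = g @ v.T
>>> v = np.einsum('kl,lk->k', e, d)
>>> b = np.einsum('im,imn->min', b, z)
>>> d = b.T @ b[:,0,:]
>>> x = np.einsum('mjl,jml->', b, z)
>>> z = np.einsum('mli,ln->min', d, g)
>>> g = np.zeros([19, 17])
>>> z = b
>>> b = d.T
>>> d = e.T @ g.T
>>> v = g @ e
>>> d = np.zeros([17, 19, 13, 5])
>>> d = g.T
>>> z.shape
(3, 29, 13)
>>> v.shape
(19, 29)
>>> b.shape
(13, 29, 13)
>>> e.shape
(17, 29)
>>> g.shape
(19, 17)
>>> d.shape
(17, 19)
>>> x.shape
()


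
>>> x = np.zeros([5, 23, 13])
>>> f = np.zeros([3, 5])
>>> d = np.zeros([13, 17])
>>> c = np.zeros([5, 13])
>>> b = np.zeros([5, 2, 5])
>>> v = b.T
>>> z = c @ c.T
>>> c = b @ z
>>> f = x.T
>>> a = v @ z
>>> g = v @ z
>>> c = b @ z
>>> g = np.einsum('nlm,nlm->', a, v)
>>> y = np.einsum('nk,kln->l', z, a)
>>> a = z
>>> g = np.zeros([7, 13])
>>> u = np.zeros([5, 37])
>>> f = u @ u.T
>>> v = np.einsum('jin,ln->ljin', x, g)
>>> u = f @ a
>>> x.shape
(5, 23, 13)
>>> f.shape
(5, 5)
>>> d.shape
(13, 17)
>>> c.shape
(5, 2, 5)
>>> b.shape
(5, 2, 5)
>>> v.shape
(7, 5, 23, 13)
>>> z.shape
(5, 5)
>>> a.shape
(5, 5)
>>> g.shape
(7, 13)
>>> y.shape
(2,)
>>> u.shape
(5, 5)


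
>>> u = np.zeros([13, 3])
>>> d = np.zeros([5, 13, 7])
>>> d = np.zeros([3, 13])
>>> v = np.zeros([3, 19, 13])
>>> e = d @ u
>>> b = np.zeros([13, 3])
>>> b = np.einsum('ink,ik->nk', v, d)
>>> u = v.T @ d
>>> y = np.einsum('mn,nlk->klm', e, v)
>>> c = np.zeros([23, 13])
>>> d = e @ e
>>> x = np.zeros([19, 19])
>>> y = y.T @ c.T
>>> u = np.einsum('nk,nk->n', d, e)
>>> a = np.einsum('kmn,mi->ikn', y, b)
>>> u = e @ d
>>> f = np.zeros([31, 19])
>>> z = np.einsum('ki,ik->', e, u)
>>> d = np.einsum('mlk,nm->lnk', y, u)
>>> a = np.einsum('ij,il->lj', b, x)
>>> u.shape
(3, 3)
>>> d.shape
(19, 3, 23)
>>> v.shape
(3, 19, 13)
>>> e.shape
(3, 3)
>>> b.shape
(19, 13)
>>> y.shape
(3, 19, 23)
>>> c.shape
(23, 13)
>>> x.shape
(19, 19)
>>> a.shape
(19, 13)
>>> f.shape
(31, 19)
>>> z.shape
()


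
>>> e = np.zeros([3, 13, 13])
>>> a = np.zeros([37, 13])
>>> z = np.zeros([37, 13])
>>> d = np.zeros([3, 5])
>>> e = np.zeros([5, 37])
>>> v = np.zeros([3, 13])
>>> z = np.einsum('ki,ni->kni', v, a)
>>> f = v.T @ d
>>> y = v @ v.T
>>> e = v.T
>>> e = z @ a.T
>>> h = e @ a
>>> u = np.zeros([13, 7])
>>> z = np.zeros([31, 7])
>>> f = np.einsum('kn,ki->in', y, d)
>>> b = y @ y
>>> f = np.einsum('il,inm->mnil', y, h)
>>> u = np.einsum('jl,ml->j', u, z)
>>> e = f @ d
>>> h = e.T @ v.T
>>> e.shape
(13, 37, 3, 5)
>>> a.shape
(37, 13)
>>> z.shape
(31, 7)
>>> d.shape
(3, 5)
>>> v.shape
(3, 13)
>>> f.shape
(13, 37, 3, 3)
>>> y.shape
(3, 3)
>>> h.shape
(5, 3, 37, 3)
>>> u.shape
(13,)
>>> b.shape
(3, 3)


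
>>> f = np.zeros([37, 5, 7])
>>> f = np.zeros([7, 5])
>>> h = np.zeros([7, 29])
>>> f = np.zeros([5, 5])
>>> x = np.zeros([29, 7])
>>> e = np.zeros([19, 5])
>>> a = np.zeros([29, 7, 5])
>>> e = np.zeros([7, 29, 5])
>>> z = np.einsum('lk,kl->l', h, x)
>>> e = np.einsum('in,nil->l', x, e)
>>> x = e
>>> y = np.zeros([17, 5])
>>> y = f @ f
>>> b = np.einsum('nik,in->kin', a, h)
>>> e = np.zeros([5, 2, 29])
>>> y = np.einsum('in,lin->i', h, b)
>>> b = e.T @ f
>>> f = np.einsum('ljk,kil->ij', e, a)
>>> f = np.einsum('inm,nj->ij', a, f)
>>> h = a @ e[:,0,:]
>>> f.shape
(29, 2)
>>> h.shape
(29, 7, 29)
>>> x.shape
(5,)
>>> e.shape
(5, 2, 29)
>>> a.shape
(29, 7, 5)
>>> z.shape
(7,)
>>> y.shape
(7,)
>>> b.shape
(29, 2, 5)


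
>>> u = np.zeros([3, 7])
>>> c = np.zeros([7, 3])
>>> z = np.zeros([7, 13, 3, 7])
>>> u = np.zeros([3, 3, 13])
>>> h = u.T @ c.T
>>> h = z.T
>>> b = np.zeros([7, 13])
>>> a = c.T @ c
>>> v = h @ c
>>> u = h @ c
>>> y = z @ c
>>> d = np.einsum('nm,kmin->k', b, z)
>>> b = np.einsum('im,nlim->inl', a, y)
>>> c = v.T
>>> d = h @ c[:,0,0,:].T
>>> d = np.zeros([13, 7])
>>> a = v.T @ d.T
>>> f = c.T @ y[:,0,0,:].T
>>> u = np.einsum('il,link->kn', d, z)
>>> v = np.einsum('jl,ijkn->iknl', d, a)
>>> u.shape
(7, 3)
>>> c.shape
(3, 13, 3, 7)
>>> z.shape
(7, 13, 3, 7)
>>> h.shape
(7, 3, 13, 7)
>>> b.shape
(3, 7, 13)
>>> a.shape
(3, 13, 3, 13)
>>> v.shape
(3, 3, 13, 7)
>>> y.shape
(7, 13, 3, 3)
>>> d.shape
(13, 7)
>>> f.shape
(7, 3, 13, 7)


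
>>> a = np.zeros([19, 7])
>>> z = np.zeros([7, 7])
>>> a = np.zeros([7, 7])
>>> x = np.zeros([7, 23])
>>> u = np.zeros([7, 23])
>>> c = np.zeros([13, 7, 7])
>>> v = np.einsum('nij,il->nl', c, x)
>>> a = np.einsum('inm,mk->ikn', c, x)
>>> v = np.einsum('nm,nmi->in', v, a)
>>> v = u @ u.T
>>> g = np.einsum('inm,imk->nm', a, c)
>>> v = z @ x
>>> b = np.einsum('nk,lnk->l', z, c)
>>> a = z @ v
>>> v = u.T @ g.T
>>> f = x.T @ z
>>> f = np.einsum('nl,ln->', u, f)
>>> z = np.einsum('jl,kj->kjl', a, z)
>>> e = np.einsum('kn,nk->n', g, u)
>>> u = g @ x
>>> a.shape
(7, 23)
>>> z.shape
(7, 7, 23)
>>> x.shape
(7, 23)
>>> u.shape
(23, 23)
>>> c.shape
(13, 7, 7)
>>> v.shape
(23, 23)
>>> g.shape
(23, 7)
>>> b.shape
(13,)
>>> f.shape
()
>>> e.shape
(7,)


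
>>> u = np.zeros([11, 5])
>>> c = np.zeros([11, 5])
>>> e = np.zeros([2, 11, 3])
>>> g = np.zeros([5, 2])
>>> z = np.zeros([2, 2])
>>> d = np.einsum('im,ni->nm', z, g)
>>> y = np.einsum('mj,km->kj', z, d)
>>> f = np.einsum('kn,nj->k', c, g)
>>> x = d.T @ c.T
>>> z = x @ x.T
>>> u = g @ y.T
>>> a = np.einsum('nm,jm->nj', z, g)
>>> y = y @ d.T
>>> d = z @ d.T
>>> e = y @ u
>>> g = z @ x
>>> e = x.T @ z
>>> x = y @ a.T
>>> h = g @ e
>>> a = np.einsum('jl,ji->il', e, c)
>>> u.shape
(5, 5)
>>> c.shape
(11, 5)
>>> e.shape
(11, 2)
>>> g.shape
(2, 11)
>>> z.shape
(2, 2)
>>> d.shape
(2, 5)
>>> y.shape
(5, 5)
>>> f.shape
(11,)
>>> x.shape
(5, 2)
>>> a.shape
(5, 2)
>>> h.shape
(2, 2)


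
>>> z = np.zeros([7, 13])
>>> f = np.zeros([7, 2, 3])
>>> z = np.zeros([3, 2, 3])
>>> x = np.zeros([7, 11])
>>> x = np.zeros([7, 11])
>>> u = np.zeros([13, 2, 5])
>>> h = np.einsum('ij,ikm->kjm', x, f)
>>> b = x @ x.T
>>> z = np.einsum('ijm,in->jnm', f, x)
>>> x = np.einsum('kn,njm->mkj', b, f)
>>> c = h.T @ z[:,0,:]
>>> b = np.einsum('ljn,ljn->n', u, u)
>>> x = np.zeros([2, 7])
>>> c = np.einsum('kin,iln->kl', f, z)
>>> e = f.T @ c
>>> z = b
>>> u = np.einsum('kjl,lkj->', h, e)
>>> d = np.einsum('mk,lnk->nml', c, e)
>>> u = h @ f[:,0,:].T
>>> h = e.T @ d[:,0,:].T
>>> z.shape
(5,)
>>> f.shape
(7, 2, 3)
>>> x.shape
(2, 7)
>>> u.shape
(2, 11, 7)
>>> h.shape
(11, 2, 2)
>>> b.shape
(5,)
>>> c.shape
(7, 11)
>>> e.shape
(3, 2, 11)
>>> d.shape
(2, 7, 3)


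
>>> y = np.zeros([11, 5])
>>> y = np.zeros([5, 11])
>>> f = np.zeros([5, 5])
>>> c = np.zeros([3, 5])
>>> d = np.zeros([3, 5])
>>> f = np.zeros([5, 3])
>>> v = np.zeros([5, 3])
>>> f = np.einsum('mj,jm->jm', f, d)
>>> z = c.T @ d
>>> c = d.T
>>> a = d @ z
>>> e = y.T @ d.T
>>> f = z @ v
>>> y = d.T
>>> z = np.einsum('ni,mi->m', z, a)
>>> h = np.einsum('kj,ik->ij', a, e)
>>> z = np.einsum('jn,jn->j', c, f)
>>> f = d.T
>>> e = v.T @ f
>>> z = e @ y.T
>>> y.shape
(5, 3)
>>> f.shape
(5, 3)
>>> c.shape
(5, 3)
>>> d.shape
(3, 5)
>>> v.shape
(5, 3)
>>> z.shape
(3, 5)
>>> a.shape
(3, 5)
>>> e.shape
(3, 3)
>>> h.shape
(11, 5)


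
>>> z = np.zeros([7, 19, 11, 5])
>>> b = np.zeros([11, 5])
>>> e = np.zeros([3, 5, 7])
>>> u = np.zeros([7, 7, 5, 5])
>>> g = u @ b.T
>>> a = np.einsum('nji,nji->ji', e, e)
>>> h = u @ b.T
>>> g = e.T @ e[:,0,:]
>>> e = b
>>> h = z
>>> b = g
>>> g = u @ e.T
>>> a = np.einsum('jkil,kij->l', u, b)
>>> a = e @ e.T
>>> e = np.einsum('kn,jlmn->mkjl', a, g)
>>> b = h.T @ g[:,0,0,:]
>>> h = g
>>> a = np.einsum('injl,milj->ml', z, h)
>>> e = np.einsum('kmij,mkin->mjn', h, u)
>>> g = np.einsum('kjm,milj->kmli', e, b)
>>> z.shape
(7, 19, 11, 5)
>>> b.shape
(5, 11, 19, 11)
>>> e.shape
(7, 11, 5)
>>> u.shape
(7, 7, 5, 5)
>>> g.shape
(7, 5, 19, 11)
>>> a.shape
(7, 5)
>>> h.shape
(7, 7, 5, 11)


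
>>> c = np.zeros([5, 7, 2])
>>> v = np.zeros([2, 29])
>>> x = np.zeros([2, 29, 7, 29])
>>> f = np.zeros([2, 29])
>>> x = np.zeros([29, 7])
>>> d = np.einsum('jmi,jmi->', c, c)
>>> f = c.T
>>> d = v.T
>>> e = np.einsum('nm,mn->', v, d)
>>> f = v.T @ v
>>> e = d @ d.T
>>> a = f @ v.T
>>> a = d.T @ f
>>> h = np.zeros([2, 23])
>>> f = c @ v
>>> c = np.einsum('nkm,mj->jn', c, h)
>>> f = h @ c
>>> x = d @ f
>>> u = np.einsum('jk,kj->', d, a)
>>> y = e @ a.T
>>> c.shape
(23, 5)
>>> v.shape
(2, 29)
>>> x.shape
(29, 5)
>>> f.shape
(2, 5)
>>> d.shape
(29, 2)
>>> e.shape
(29, 29)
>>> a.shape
(2, 29)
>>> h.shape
(2, 23)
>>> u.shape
()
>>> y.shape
(29, 2)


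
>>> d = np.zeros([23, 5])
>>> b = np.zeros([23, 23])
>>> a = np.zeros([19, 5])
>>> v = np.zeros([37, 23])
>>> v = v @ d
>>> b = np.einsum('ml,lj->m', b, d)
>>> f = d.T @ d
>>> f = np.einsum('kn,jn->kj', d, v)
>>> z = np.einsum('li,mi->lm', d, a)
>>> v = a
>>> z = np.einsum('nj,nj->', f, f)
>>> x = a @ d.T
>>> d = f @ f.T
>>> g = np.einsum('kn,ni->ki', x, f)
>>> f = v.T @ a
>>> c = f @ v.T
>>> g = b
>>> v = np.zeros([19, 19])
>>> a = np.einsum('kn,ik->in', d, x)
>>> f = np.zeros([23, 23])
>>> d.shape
(23, 23)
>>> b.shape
(23,)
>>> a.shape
(19, 23)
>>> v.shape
(19, 19)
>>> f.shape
(23, 23)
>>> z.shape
()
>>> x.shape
(19, 23)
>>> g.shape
(23,)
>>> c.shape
(5, 19)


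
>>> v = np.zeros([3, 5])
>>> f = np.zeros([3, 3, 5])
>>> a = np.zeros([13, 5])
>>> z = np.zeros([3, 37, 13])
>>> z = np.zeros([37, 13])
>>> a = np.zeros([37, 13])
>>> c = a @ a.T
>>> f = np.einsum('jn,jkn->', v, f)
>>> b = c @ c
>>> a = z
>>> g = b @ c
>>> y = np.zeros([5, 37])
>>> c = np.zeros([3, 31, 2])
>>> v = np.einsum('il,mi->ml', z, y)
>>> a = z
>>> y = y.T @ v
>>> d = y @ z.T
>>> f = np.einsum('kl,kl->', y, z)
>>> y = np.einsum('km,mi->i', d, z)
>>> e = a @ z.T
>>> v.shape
(5, 13)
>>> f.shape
()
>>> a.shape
(37, 13)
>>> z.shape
(37, 13)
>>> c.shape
(3, 31, 2)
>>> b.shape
(37, 37)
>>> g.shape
(37, 37)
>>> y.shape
(13,)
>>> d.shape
(37, 37)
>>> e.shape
(37, 37)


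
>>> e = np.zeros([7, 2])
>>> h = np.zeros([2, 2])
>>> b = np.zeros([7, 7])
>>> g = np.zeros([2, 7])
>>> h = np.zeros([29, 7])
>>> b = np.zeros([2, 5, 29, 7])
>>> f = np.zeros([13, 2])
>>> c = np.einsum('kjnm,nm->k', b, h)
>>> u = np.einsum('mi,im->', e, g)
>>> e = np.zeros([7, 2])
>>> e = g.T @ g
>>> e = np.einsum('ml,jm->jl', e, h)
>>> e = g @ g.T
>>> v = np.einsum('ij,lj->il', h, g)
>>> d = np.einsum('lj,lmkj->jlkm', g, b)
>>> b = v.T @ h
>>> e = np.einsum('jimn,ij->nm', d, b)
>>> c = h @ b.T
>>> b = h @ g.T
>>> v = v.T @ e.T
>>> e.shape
(5, 29)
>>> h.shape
(29, 7)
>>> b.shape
(29, 2)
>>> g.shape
(2, 7)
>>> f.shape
(13, 2)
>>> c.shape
(29, 2)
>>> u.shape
()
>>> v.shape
(2, 5)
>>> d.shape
(7, 2, 29, 5)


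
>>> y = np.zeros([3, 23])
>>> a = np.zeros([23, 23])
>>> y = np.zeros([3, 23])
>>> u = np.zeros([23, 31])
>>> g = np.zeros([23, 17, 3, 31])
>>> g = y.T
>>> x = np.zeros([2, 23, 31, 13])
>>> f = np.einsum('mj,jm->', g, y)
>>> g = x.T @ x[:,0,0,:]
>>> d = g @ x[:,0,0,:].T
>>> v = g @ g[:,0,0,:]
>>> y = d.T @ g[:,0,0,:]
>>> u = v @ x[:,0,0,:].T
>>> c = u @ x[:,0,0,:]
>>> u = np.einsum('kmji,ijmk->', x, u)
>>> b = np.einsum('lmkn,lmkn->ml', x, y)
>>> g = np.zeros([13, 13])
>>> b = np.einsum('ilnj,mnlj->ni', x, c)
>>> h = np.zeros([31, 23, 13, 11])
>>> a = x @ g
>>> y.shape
(2, 23, 31, 13)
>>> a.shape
(2, 23, 31, 13)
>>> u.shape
()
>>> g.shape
(13, 13)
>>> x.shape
(2, 23, 31, 13)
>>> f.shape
()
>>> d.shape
(13, 31, 23, 2)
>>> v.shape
(13, 31, 23, 13)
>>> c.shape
(13, 31, 23, 13)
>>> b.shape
(31, 2)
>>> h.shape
(31, 23, 13, 11)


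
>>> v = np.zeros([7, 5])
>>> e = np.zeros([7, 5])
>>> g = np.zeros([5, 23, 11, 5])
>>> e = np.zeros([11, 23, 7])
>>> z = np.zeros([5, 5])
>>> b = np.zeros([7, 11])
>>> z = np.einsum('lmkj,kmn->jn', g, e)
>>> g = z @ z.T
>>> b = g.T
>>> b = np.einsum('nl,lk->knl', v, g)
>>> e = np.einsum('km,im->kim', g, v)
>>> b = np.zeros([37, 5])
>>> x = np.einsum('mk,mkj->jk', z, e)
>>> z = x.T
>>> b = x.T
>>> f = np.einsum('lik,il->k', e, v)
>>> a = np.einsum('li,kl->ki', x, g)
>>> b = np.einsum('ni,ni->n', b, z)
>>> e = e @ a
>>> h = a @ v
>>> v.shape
(7, 5)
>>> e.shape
(5, 7, 7)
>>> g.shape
(5, 5)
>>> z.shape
(7, 5)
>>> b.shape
(7,)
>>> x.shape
(5, 7)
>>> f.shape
(5,)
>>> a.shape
(5, 7)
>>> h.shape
(5, 5)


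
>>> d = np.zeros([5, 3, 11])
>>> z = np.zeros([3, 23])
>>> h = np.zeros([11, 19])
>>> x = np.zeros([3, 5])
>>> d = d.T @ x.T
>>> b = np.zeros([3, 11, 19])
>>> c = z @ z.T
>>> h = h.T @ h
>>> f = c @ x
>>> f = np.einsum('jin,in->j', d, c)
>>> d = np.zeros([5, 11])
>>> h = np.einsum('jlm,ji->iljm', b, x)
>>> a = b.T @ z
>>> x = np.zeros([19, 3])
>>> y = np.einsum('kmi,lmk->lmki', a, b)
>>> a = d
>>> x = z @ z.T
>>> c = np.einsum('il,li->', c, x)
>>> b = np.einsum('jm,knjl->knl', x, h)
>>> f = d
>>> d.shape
(5, 11)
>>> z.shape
(3, 23)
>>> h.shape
(5, 11, 3, 19)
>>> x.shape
(3, 3)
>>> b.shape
(5, 11, 19)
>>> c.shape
()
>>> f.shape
(5, 11)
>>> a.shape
(5, 11)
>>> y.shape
(3, 11, 19, 23)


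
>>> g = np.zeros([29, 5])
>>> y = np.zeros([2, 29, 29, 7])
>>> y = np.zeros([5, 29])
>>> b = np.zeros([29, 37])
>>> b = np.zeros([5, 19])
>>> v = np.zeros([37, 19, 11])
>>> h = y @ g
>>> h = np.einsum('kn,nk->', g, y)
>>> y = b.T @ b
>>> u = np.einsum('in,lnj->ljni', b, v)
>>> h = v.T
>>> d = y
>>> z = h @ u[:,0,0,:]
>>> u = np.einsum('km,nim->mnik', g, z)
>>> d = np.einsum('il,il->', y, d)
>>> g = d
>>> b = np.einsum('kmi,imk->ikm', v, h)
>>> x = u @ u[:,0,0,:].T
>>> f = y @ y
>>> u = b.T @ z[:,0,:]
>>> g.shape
()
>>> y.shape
(19, 19)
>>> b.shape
(11, 37, 19)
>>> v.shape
(37, 19, 11)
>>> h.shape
(11, 19, 37)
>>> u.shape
(19, 37, 5)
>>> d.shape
()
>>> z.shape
(11, 19, 5)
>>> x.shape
(5, 11, 19, 5)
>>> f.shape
(19, 19)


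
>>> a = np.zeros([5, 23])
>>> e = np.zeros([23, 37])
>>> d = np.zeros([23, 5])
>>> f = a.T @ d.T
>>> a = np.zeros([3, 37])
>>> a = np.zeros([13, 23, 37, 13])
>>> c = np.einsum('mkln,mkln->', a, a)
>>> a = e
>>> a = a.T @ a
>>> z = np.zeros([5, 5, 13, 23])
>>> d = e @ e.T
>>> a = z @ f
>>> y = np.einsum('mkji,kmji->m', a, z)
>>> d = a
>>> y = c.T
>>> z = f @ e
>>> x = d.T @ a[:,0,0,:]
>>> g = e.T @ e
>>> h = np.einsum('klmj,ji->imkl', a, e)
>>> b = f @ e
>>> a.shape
(5, 5, 13, 23)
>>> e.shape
(23, 37)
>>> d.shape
(5, 5, 13, 23)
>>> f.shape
(23, 23)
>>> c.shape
()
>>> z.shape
(23, 37)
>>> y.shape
()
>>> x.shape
(23, 13, 5, 23)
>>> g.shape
(37, 37)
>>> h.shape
(37, 13, 5, 5)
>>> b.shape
(23, 37)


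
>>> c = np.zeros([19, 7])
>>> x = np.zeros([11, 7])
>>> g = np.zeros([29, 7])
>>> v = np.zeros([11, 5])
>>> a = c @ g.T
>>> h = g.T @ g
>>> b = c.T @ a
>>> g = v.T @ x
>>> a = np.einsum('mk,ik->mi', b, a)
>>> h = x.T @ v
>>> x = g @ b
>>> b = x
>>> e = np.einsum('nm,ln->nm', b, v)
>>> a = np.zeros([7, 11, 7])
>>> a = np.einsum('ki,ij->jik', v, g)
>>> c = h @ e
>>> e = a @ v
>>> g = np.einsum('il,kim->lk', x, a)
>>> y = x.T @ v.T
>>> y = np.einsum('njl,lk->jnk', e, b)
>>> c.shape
(7, 29)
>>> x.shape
(5, 29)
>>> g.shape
(29, 7)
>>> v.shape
(11, 5)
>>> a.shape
(7, 5, 11)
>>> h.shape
(7, 5)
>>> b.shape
(5, 29)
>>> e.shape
(7, 5, 5)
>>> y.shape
(5, 7, 29)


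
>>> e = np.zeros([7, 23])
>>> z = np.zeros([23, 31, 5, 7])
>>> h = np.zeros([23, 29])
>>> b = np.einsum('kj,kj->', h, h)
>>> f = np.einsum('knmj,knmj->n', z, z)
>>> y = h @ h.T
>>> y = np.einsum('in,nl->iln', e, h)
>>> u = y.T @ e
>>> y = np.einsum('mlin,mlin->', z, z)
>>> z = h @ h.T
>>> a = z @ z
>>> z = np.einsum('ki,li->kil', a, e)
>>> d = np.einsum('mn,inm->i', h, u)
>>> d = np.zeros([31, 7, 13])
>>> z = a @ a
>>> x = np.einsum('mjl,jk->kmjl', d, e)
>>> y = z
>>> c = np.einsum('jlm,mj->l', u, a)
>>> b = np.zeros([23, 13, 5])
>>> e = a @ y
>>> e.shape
(23, 23)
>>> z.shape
(23, 23)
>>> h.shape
(23, 29)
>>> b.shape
(23, 13, 5)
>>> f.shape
(31,)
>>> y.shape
(23, 23)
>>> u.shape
(23, 29, 23)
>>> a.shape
(23, 23)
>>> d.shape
(31, 7, 13)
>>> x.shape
(23, 31, 7, 13)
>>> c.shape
(29,)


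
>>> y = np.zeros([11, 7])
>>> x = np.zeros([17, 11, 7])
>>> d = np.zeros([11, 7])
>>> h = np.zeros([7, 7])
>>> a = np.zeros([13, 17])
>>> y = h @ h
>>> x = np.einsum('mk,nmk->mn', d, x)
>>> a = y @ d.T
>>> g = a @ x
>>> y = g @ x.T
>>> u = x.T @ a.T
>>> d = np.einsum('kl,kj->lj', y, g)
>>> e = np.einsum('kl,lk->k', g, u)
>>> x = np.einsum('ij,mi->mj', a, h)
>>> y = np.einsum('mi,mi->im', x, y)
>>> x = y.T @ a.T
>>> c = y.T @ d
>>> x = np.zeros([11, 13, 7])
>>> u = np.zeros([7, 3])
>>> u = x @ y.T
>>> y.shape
(11, 7)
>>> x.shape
(11, 13, 7)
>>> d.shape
(11, 17)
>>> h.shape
(7, 7)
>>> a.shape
(7, 11)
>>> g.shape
(7, 17)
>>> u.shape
(11, 13, 11)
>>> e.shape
(7,)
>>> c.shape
(7, 17)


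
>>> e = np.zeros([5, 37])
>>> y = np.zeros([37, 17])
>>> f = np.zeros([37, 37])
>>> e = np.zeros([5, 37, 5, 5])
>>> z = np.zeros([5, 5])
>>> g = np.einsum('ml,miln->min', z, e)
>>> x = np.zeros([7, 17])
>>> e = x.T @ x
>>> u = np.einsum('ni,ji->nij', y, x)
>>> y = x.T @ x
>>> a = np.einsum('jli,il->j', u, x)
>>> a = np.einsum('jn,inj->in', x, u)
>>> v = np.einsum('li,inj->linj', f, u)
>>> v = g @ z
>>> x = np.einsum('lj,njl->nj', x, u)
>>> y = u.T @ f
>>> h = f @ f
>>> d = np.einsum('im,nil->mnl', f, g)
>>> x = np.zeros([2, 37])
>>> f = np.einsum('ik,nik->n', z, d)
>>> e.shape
(17, 17)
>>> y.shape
(7, 17, 37)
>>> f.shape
(37,)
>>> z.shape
(5, 5)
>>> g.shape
(5, 37, 5)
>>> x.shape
(2, 37)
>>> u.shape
(37, 17, 7)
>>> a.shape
(37, 17)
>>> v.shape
(5, 37, 5)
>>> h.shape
(37, 37)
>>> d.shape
(37, 5, 5)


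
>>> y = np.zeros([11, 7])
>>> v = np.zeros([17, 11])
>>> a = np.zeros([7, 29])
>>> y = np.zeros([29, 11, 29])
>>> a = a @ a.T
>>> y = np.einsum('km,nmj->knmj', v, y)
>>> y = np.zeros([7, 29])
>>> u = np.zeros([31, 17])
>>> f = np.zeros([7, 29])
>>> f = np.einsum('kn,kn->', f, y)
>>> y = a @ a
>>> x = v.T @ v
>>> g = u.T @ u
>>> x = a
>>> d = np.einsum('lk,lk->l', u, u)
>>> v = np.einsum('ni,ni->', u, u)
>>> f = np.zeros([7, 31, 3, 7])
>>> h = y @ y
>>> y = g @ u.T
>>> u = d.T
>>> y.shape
(17, 31)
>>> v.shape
()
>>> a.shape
(7, 7)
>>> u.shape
(31,)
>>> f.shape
(7, 31, 3, 7)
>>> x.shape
(7, 7)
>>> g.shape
(17, 17)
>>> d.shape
(31,)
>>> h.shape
(7, 7)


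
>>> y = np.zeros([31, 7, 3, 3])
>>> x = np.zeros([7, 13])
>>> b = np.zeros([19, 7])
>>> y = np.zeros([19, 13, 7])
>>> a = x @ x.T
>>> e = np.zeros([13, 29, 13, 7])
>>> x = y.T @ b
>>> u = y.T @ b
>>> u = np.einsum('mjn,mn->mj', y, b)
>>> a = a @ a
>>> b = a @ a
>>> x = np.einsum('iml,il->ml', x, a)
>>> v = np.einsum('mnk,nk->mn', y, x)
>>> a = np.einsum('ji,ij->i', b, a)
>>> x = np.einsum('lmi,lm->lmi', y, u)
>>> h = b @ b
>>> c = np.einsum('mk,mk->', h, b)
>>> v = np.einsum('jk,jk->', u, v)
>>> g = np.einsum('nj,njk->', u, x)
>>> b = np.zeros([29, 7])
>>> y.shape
(19, 13, 7)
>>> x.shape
(19, 13, 7)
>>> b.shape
(29, 7)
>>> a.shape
(7,)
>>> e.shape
(13, 29, 13, 7)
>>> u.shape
(19, 13)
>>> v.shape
()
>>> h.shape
(7, 7)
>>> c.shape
()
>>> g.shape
()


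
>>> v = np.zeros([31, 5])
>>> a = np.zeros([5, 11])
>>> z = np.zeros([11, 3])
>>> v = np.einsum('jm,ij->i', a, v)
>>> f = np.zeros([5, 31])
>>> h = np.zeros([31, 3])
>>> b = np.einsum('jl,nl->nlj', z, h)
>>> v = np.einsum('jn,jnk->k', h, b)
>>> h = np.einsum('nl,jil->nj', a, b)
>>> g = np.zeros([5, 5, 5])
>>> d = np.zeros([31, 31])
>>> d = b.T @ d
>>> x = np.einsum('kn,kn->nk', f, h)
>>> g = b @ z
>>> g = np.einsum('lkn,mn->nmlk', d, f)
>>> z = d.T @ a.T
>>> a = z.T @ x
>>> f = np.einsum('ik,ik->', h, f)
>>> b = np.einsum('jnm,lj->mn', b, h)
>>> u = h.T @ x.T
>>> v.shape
(11,)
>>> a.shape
(5, 3, 5)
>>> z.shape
(31, 3, 5)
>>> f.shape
()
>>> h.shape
(5, 31)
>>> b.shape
(11, 3)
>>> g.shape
(31, 5, 11, 3)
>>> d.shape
(11, 3, 31)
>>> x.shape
(31, 5)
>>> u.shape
(31, 31)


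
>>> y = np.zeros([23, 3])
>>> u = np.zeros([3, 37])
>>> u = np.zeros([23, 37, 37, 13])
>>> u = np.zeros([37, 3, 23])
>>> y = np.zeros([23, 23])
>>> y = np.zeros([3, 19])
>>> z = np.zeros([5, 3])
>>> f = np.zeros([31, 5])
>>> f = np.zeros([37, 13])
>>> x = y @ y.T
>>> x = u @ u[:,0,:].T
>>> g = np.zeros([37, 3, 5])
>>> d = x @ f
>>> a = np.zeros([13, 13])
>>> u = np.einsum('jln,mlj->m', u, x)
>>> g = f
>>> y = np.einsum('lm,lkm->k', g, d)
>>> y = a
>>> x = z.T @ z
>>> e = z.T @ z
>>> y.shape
(13, 13)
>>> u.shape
(37,)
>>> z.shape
(5, 3)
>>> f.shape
(37, 13)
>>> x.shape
(3, 3)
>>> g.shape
(37, 13)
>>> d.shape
(37, 3, 13)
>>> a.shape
(13, 13)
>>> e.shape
(3, 3)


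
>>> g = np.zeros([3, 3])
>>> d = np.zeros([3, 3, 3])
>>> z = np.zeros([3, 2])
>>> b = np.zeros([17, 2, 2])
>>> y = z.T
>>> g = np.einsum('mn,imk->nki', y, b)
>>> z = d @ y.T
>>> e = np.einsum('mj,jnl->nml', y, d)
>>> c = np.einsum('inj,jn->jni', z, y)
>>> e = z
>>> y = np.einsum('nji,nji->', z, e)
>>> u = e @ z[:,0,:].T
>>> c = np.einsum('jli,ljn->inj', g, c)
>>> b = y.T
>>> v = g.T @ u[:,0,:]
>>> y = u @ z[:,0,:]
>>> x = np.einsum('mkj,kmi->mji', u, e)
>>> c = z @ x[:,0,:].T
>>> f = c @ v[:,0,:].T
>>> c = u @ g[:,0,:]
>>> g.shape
(3, 2, 17)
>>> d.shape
(3, 3, 3)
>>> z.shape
(3, 3, 2)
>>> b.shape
()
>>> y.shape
(3, 3, 2)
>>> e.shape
(3, 3, 2)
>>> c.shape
(3, 3, 17)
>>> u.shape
(3, 3, 3)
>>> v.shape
(17, 2, 3)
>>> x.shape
(3, 3, 2)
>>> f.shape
(3, 3, 17)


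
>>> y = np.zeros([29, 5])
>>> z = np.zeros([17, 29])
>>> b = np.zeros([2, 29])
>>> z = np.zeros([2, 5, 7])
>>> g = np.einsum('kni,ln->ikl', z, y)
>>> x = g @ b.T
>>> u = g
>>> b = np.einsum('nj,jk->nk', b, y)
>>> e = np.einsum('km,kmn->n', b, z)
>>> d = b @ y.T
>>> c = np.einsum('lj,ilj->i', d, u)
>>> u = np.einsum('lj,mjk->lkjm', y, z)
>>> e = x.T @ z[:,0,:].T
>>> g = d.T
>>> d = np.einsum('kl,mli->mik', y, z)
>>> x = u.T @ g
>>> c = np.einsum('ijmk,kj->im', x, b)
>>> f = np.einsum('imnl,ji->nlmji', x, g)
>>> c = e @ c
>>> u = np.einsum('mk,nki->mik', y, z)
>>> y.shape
(29, 5)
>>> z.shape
(2, 5, 7)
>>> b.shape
(2, 5)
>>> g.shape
(29, 2)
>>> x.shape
(2, 5, 7, 2)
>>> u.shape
(29, 7, 5)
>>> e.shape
(2, 2, 2)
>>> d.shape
(2, 7, 29)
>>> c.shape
(2, 2, 7)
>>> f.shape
(7, 2, 5, 29, 2)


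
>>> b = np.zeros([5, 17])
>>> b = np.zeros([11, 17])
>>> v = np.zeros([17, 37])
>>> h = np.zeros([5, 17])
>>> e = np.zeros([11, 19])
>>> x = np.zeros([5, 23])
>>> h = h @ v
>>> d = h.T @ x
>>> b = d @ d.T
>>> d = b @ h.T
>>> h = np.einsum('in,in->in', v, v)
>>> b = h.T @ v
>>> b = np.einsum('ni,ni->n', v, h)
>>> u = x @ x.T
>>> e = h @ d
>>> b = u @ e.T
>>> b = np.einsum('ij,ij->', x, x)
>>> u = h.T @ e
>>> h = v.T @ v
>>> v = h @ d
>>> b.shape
()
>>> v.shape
(37, 5)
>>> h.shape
(37, 37)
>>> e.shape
(17, 5)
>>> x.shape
(5, 23)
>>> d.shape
(37, 5)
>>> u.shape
(37, 5)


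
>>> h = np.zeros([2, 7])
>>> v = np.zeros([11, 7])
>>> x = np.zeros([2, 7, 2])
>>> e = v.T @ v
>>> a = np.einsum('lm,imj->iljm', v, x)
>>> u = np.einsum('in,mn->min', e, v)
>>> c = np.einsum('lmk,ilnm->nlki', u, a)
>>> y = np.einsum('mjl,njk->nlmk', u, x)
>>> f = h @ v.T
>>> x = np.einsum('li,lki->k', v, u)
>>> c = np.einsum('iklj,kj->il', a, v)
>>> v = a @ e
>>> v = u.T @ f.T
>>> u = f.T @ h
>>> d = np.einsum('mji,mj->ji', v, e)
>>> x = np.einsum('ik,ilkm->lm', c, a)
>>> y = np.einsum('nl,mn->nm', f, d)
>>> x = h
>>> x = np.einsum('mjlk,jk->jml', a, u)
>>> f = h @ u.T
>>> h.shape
(2, 7)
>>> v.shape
(7, 7, 2)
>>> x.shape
(11, 2, 2)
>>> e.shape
(7, 7)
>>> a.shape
(2, 11, 2, 7)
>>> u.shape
(11, 7)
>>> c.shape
(2, 2)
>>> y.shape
(2, 7)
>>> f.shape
(2, 11)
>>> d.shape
(7, 2)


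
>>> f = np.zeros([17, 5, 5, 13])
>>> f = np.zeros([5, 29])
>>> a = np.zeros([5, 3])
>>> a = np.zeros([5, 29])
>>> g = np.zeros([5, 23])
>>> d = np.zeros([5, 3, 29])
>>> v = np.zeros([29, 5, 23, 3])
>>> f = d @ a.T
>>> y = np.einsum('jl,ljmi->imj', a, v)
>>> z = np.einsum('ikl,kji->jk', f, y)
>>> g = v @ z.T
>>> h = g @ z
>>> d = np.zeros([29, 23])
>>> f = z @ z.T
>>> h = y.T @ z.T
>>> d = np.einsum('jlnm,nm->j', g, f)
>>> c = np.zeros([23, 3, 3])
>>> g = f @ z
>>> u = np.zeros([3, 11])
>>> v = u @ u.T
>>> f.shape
(23, 23)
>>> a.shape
(5, 29)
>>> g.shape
(23, 3)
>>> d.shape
(29,)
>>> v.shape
(3, 3)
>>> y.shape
(3, 23, 5)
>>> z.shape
(23, 3)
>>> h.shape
(5, 23, 23)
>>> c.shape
(23, 3, 3)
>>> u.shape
(3, 11)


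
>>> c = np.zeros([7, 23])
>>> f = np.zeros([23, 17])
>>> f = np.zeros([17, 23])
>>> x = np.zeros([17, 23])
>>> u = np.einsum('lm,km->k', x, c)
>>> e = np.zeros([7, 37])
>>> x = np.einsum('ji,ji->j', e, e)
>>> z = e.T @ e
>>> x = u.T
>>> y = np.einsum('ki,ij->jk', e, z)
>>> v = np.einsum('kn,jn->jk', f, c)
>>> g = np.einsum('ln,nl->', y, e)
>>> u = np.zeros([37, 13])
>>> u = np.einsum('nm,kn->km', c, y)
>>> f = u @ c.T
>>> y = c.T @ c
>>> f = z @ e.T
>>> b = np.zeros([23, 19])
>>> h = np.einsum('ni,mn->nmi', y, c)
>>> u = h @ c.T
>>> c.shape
(7, 23)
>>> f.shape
(37, 7)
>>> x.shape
(7,)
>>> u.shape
(23, 7, 7)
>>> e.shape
(7, 37)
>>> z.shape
(37, 37)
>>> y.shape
(23, 23)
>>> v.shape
(7, 17)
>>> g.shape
()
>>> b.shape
(23, 19)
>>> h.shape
(23, 7, 23)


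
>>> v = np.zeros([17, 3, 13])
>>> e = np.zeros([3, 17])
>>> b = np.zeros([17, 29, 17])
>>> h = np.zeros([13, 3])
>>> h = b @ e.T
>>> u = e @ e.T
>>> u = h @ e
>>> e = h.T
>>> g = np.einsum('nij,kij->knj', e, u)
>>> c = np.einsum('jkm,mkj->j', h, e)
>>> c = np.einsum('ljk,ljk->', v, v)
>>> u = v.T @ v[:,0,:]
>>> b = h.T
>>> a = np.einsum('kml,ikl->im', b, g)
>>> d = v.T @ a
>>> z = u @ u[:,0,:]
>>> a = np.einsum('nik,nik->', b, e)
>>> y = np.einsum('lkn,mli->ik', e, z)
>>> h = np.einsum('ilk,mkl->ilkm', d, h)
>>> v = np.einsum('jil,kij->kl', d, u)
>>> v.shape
(13, 29)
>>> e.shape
(3, 29, 17)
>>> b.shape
(3, 29, 17)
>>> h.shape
(13, 3, 29, 17)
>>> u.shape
(13, 3, 13)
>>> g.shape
(17, 3, 17)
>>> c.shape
()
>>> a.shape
()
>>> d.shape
(13, 3, 29)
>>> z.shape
(13, 3, 13)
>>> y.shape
(13, 29)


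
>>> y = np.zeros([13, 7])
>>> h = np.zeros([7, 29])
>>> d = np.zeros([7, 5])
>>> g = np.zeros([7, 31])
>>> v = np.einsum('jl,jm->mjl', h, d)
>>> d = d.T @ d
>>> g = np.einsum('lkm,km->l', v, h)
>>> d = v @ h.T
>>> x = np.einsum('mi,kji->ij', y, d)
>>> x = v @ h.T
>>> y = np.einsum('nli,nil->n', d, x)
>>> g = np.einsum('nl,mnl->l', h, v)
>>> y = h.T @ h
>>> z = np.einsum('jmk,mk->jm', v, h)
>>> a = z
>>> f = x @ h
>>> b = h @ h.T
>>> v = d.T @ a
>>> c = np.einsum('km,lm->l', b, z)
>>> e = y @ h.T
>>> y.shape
(29, 29)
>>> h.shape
(7, 29)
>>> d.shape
(5, 7, 7)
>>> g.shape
(29,)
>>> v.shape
(7, 7, 7)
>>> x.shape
(5, 7, 7)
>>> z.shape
(5, 7)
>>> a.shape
(5, 7)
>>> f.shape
(5, 7, 29)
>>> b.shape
(7, 7)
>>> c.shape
(5,)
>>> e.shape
(29, 7)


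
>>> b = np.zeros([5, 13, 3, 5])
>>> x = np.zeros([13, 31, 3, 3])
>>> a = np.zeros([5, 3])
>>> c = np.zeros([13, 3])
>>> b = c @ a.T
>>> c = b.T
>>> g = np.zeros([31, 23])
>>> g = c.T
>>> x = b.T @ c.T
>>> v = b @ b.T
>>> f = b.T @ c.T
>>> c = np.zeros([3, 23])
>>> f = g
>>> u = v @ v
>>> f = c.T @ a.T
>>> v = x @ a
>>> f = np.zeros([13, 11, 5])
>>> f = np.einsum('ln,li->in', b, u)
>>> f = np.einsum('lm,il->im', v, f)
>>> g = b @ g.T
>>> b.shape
(13, 5)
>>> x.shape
(5, 5)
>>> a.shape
(5, 3)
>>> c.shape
(3, 23)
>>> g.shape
(13, 13)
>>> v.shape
(5, 3)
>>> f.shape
(13, 3)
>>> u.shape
(13, 13)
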